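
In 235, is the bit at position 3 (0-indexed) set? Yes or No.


0b11101011, bit 3 = 1. Yes

Yes


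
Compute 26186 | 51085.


0b110011001001010 | 0b1100011110001101 = 0b1110011111001111 = 59343

59343


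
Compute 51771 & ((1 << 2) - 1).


51771 & 3 = 3

3


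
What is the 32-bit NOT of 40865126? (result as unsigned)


~0b10011011111000110101100110 = 0b11111101100100000111001010011001 = 4254102169 (32-bit unsigned)

4254102169


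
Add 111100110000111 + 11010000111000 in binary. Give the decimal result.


111100110000111 + 11010000111000 = 1010110110111111 = 44479

44479


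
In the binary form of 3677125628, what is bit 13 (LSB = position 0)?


0b11011011001011000111101111111100, position 13 = 1

1


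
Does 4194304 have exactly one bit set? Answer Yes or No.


0b10000000000000000000000. Only one bit set => Yes

Yes


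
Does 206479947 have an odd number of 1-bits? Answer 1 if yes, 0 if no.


0b1100010011101010001001001011 has 13 ones => parity 1

1


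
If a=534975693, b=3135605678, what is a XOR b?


534975693 ^ 3135605678 = 2768674659

2768674659


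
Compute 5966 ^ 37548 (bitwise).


0b1011101001110 ^ 0b1001001010101100 = 0b1000010111100010 = 34274

34274


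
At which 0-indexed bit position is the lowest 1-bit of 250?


0b11111010. Lowest set bit at position 1

1


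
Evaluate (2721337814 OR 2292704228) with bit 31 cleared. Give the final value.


Step 1: 2721337814 | 2292704228 = 2864182262
Step 2: 2864182262 & ~(1 << 31) = 716698614

716698614


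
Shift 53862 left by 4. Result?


0b1101001001100110 << 4 = 0b11010010011001100000 = 861792

861792


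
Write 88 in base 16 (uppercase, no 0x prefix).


88 = 58 hex

58


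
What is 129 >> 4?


0b10000001 >> 4 = 0b1000 = 8

8


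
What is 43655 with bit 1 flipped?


43655 ^ (1 << 1) = 43655 ^ 2 = 43653

43653


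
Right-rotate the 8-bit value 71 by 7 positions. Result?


Rotate 0b1000111 right by 7 (8-bit) = 0b10001110 = 142

142


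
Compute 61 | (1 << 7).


61 | (1 << 7) = 61 | 128 = 189

189


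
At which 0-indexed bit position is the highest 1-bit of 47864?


0b1011101011111000. Highest set bit at position 15

15


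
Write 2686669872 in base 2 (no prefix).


2686669872 = 10100000001000110101010000110000 in binary

10100000001000110101010000110000


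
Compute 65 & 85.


0b1000001 & 0b1010101 = 0b1000001 = 65

65


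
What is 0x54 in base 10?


54 hex = 84 decimal

84


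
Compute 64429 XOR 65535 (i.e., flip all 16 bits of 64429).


64429 ^ 65535 = 1106

1106


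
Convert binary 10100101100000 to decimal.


10100101100000 in decimal = 10592

10592


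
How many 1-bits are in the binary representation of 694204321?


0b101001011000001011011110100001 has 14 set bits

14


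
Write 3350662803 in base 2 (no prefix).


3350662803 = 11000111101101110000111010010011 in binary

11000111101101110000111010010011


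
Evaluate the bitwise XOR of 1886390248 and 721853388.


0b1110000011100000000011111101000 ^ 0b101011000001101001101111001100 = 0b1011011011101101001110000100100 = 1534499876

1534499876


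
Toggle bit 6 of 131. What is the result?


131 ^ (1 << 6) = 131 ^ 64 = 195

195


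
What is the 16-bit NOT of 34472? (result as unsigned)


~0b1000011010101000 = 0b111100101010111 = 31063 (16-bit unsigned)

31063


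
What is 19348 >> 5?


0b100101110010100 >> 5 = 0b1001011100 = 604

604


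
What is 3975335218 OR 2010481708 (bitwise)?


0b11101100111100101100110100110010 | 0b1110111110101011000010000101100 = 0b11111111111101111100110100111110 = 4294430014

4294430014


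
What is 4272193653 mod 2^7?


4272193653 & 127 = 117

117


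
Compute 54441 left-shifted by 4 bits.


0b1101010010101001 << 4 = 0b11010100101010010000 = 871056

871056


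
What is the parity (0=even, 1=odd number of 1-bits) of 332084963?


0b10011110010110011011011100011 has 17 ones => parity 1

1


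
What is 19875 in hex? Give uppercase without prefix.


19875 = 4DA3 hex

4DA3


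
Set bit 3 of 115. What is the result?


115 | (1 << 3) = 115 | 8 = 123

123


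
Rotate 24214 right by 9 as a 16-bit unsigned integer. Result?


Rotate 0b101111010010110 right by 9 (16-bit) = 0b100101100101111 = 19247

19247


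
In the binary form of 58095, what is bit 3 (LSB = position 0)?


0b1110001011101111, position 3 = 1

1


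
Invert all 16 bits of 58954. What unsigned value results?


58954 ^ 65535 = 6581

6581


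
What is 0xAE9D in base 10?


AE9D hex = 44701 decimal

44701


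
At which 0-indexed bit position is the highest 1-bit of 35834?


0b1000101111111010. Highest set bit at position 15

15


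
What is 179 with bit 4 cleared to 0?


179 & ~(1 << 4) = 163

163


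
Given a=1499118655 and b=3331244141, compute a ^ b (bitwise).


1499118655 ^ 3331244141 = 2681502802

2681502802


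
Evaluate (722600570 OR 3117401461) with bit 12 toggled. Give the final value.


Step 1: 722600570 | 3117401461 = 3152004991
Step 2: 3152004991 ^ (1 << 12) = 3152004991 ^ 4096 = 3152009087

3152009087


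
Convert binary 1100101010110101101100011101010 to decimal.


1100101010110101101100011101010 in decimal = 1700452586

1700452586


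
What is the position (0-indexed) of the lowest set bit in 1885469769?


0b1110000011000011111110001001001. Lowest set bit at position 0

0


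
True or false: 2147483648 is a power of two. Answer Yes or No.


0b10000000000000000000000000000000. Only one bit set => Yes

Yes


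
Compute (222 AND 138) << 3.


Step 1: 222 & 138 = 138
Step 2: 138 << 3 = 1104

1104


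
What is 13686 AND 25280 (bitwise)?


0b11010101110110 & 0b110001011000000 = 0b10000001000000 = 8256

8256


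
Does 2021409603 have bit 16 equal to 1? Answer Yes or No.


0b1111000011111000100001101000011, bit 16 = 0. No

No


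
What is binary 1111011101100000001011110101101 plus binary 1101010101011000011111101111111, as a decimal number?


1111011101100000001011110101101 + 1101010101011000011111101111111 = 11100110010111000101011100101100 = 3864811308

3864811308


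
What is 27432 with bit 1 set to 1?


27432 | (1 << 1) = 27432 | 2 = 27434

27434


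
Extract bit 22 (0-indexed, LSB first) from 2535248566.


0b10010111000111001101001010110110, position 22 = 0

0


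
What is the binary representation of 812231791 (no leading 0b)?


812231791 = 110000011010011010110001101111 in binary

110000011010011010110001101111


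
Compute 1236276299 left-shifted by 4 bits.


0b1001001101100000001010001001011 << 4 = 0b10010011011000000010100010010110000 = 19780420784

19780420784


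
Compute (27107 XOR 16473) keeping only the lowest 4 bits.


Step 1: 27107 ^ 16473 = 10682
Step 2: 10682 & 15 = 10

10


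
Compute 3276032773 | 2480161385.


0b11000011010001000100101100000101 | 0b10010011110101000100001001101001 = 0b11010011110101000100101101101101 = 3553905517

3553905517


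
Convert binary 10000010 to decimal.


10000010 in decimal = 130

130


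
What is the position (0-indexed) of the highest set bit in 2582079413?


0b10011001111001110110011110110101. Highest set bit at position 31

31


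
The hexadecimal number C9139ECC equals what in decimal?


C9139ECC hex = 3373506252 decimal

3373506252


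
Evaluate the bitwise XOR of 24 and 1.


0b11000 ^ 0b1 = 0b11001 = 25

25


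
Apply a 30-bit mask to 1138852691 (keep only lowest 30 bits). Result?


1138852691 & 1073741823 = 65110867

65110867


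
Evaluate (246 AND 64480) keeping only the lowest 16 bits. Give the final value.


Step 1: 246 & 64480 = 224
Step 2: 224 & 65535 = 224

224


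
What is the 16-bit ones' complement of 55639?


55639 ^ 65535 = 9896

9896


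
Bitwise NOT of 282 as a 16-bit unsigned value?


~0b100011010 = 0b1111111011100101 = 65253 (16-bit unsigned)

65253


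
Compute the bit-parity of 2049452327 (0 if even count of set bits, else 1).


0b1111010001010000010100100100111 has 14 ones => parity 0

0


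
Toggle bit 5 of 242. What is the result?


242 ^ (1 << 5) = 242 ^ 32 = 210

210


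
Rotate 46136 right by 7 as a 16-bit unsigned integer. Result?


Rotate 0b1011010000111000 right by 7 (16-bit) = 0b111000101101000 = 29032

29032


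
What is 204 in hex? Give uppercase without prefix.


204 = CC hex

CC


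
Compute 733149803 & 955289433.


0b101011101100101111101001101011 & 0b111000111100001000111101011001 = 0b101000101100001000101001001001 = 682658377

682658377


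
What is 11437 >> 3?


0b10110010101101 >> 3 = 0b10110010101 = 1429

1429


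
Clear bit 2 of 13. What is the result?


13 & ~(1 << 2) = 9

9


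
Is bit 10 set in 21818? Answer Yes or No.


0b101010100111010, bit 10 = 1. Yes

Yes


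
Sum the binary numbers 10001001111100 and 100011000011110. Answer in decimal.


10001001111100 + 100011000011110 = 110100010011010 = 26778

26778


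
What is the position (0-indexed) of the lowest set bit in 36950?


0b1001000001010110. Lowest set bit at position 1

1


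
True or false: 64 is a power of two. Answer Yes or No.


0b1000000. Only one bit set => Yes

Yes


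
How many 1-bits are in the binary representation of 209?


0b11010001 has 4 set bits

4


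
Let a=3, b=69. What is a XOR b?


3 ^ 69 = 70

70


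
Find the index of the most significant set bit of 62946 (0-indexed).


0b1111010111100010. Highest set bit at position 15

15


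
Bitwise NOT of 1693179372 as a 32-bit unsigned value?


~0b1100100111010111101110111101100 = 0b10011011000101000010001000010011 = 2601787923 (32-bit unsigned)

2601787923


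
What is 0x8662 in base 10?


8662 hex = 34402 decimal

34402


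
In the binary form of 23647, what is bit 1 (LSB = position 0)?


0b101110001011111, position 1 = 1

1


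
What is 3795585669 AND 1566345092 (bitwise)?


0b11100010001111000000101010000101 & 0b1011101010111001000011110000100 = 0b1000000000111000000001010000100 = 1075577476

1075577476


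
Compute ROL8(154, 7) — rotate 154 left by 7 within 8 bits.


Rotate 0b10011010 left by 7 (8-bit) = 0b1001101 = 77

77


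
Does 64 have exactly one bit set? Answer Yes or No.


0b1000000. Only one bit set => Yes

Yes


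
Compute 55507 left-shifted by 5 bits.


0b1101100011010011 << 5 = 0b110110001101001100000 = 1776224

1776224


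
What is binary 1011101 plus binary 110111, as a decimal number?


1011101 + 110111 = 10010100 = 148

148


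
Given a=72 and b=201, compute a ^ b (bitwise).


72 ^ 201 = 129

129


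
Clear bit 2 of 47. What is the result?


47 & ~(1 << 2) = 43

43


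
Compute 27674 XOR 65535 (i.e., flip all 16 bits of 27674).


27674 ^ 65535 = 37861

37861


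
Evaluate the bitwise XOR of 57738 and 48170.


0b1110000110001010 ^ 0b1011110000101010 = 0b101110110100000 = 23968

23968


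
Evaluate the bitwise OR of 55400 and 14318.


0b1101100001101000 | 0b11011111101110 = 0b1111111111101110 = 65518

65518


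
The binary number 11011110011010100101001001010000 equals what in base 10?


11011110011010100101001001010000 in decimal = 3731509840

3731509840


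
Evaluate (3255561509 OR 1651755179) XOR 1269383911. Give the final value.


Step 1: 3255561509 | 1651755179 = 3799772591
Step 2: 3799772591 ^ 1269383911 = 2849156936

2849156936


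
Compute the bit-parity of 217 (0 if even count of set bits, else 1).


0b11011001 has 5 ones => parity 1

1


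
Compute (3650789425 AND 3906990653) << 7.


Step 1: 3650789425 & 3906990653 = 3365576753
Step 2: 3365576753 << 7 = 430793824384

430793824384


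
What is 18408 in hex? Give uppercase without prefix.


18408 = 47E8 hex

47E8


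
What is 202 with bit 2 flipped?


202 ^ (1 << 2) = 202 ^ 4 = 206

206


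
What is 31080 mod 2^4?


31080 & 15 = 8

8


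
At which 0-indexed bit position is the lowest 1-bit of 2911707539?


0b10101101100011010010000110010011. Lowest set bit at position 0

0


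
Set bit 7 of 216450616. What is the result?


216450616 | (1 << 7) = 216450616 | 128 = 216450744

216450744


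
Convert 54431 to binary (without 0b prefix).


54431 = 1101010010011111 in binary

1101010010011111


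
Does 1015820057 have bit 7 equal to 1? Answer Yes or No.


0b111100100011000010111100011001, bit 7 = 0. No

No


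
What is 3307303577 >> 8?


0b11000101001000010111001010011001 >> 8 = 0b110001010010000101110010 = 12919154

12919154


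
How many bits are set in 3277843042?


0b11000011010111111110101001100010 has 18 set bits

18


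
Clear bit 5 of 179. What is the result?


179 & ~(1 << 5) = 147

147


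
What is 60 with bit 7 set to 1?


60 | (1 << 7) = 60 | 128 = 188

188


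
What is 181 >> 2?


0b10110101 >> 2 = 0b101101 = 45

45


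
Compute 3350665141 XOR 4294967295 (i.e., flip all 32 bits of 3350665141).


3350665141 ^ 4294967295 = 944302154

944302154


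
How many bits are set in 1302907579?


0b1001101101010001100101010111011 has 17 set bits

17


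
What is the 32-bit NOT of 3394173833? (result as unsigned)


~0b11001010010011101111101110001001 = 0b110101101100010000010001110110 = 900793462 (32-bit unsigned)

900793462


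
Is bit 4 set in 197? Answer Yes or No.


0b11000101, bit 4 = 0. No

No


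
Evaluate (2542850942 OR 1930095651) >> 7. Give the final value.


Step 1: 2542850942 | 1930095651 = 4154130303
Step 2: 4154130303 >> 7 = 32454142

32454142


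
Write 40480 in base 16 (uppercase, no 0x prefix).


40480 = 9E20 hex

9E20


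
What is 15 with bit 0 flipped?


15 ^ (1 << 0) = 15 ^ 1 = 14

14


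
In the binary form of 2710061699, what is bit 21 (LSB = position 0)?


0b10100001100010000100001010000011, position 21 = 0

0


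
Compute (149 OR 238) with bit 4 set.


Step 1: 149 | 238 = 255
Step 2: 255 | (1 << 4) = 255 | 16 = 255

255


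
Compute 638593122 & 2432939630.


0b100110000100000010100001100010 & 0b10010001000000111011011001101110 = 0b10000001100010 = 8290

8290


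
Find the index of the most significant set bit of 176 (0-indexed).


0b10110000. Highest set bit at position 7

7


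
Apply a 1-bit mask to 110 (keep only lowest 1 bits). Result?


110 & 1 = 0

0


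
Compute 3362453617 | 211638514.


0b11001000011010101111100001110001 | 0b1100100111010101100011110010 = 0b11001100111111111111100011110011 = 3439327475

3439327475


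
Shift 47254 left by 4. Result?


0b1011100010010110 << 4 = 0b10111000100101100000 = 756064

756064


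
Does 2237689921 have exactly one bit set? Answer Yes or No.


0b10000101011000000111000001000001. Multiple bits set => No

No


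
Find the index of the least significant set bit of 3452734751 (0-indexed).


0b11001101110011001000110100011111. Lowest set bit at position 0

0


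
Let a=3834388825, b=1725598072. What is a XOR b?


3834388825 ^ 1725598072 = 2186717217

2186717217


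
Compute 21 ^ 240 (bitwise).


0b10101 ^ 0b11110000 = 0b11100101 = 229

229


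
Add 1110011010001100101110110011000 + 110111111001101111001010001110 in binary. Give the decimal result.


1110011010001100101110110011000 + 110111111001101111001010001110 = 10101011001011010101000000100110 = 2871873574

2871873574


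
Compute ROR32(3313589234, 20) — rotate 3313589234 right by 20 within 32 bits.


Rotate 0b11000101100000010101101111110010 right by 20 (32-bit) = 0b10101101111110010110001011000 = 364850264

364850264


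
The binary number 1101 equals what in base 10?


1101 in decimal = 13

13


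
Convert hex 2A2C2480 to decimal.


2A2C2480 hex = 707536000 decimal

707536000


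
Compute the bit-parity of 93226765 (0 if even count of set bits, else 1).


0b101100011101000011100001101 has 13 ones => parity 1

1


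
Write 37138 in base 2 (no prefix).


37138 = 1001000100010010 in binary

1001000100010010


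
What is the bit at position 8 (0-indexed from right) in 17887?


0b100010111011111, position 8 = 1

1


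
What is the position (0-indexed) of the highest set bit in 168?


0b10101000. Highest set bit at position 7

7


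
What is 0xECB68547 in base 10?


ECB68547 hex = 3971384647 decimal

3971384647


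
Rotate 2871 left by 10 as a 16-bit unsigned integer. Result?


Rotate 0b101100110111 left by 10 (16-bit) = 0b1101110000101100 = 56364

56364


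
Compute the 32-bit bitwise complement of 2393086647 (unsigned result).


~0b10001110101000111001101010110111 = 0b1110001010111000110010101001000 = 1901880648 (32-bit unsigned)

1901880648


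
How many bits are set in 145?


0b10010001 has 3 set bits

3


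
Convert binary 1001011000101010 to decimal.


1001011000101010 in decimal = 38442

38442


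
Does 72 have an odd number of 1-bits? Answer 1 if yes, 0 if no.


0b1001000 has 2 ones => parity 0

0


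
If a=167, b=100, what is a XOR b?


167 ^ 100 = 195

195


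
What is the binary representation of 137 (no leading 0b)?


137 = 10001001 in binary

10001001


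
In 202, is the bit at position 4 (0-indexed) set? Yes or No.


0b11001010, bit 4 = 0. No

No


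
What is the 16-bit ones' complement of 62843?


62843 ^ 65535 = 2692

2692


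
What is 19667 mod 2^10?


19667 & 1023 = 211

211


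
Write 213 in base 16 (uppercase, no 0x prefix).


213 = D5 hex

D5


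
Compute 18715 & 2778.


0b100100100011011 & 0b101011011010 = 0b100000011010 = 2074

2074


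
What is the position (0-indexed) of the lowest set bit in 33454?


0b1000001010101110. Lowest set bit at position 1

1


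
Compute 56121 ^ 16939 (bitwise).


0b1101101100111001 ^ 0b100001000101011 = 0b1001100100010010 = 39186

39186


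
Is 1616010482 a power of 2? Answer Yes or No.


0b1100000010100100101110011110010. Multiple bits set => No

No


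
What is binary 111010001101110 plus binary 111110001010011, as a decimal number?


111010001101110 + 111110001010011 = 1111000011000001 = 61633

61633


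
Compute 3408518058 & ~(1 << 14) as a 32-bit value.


3408518058 & ~(1 << 14) = 3408501674

3408501674


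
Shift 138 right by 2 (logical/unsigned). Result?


0b10001010 >> 2 = 0b100010 = 34

34


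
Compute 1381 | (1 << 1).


1381 | (1 << 1) = 1381 | 2 = 1383

1383


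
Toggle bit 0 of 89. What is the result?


89 ^ (1 << 0) = 89 ^ 1 = 88

88


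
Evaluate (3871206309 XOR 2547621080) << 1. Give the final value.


Step 1: 3871206309 ^ 2547621080 = 1902409597
Step 2: 1902409597 << 1 = 3804819194

3804819194


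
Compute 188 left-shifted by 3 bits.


0b10111100 << 3 = 0b10111100000 = 1504

1504


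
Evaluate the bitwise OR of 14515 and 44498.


0b11100010110011 | 0b1010110111010010 = 0b1011110111110011 = 48627

48627


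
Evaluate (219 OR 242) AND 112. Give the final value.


Step 1: 219 | 242 = 251
Step 2: 251 & 112 = 112

112


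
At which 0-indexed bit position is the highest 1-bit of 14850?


0b11101000000010. Highest set bit at position 13

13


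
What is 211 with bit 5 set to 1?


211 | (1 << 5) = 211 | 32 = 243

243


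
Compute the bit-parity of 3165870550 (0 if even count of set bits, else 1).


0b10111100101100110101100111010110 has 19 ones => parity 1

1


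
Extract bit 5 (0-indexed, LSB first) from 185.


0b10111001, position 5 = 1

1


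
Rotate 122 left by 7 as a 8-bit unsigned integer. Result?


Rotate 0b1111010 left by 7 (8-bit) = 0b111101 = 61

61


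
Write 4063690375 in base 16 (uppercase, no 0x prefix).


4063690375 = F236FE87 hex

F236FE87


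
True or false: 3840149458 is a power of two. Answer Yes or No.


0b11100100111001000000011111010010. Multiple bits set => No

No


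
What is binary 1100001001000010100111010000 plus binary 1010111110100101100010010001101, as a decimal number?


1100001001000010100111010000 + 1010111110100101100010010001101 = 1100011111101101110111001011101 = 1677127261

1677127261


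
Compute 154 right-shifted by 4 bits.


0b10011010 >> 4 = 0b1001 = 9

9


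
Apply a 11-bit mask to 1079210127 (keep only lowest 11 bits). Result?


1079210127 & 2047 = 143

143


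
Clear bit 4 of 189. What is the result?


189 & ~(1 << 4) = 173

173


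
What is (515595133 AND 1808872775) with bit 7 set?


Step 1: 515595133 & 1808872775 = 177279301
Step 2: 177279301 | (1 << 7) = 177279301 | 128 = 177279429

177279429


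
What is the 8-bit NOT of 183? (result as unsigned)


~0b10110111 = 0b1001000 = 72 (8-bit unsigned)

72


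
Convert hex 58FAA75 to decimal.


58FAA75 hex = 93301365 decimal

93301365


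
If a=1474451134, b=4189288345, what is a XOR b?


1474451134 ^ 4189288345 = 2924552487

2924552487


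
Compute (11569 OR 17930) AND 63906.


Step 1: 11569 | 17930 = 28475
Step 2: 28475 & 63906 = 26914

26914


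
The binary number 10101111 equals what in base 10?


10101111 in decimal = 175

175


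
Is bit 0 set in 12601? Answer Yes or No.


0b11000100111001, bit 0 = 1. Yes

Yes


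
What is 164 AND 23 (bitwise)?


0b10100100 & 0b10111 = 0b100 = 4

4


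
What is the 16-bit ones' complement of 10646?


10646 ^ 65535 = 54889

54889


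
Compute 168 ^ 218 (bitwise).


0b10101000 ^ 0b11011010 = 0b1110010 = 114

114


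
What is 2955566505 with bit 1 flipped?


2955566505 ^ (1 << 1) = 2955566505 ^ 2 = 2955566507

2955566507


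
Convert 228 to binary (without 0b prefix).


228 = 11100100 in binary

11100100


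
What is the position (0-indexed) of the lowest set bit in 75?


0b1001011. Lowest set bit at position 0

0


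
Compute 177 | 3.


0b10110001 | 0b11 = 0b10110011 = 179

179


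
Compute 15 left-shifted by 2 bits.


0b1111 << 2 = 0b111100 = 60

60


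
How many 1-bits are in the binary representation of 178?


0b10110010 has 4 set bits

4


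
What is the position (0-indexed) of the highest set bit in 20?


0b10100. Highest set bit at position 4

4


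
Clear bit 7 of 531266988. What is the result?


531266988 & ~(1 << 7) = 531266860

531266860


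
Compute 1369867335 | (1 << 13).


1369867335 | (1 << 13) = 1369867335 | 8192 = 1369875527

1369875527


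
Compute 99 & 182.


0b1100011 & 0b10110110 = 0b100010 = 34

34


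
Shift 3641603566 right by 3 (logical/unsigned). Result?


0b11011001000011100111010111101110 >> 3 = 0b11011001000011100111010111101 = 455200445

455200445


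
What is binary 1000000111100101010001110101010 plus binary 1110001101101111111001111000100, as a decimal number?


1000000111100101010001110101010 + 1110001101101111111001111000100 = 10110010101010101001011101101110 = 2997524334

2997524334


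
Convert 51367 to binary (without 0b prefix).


51367 = 1100100010100111 in binary

1100100010100111


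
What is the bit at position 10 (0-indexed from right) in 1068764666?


0b111111101101000000110111111010, position 10 = 1

1


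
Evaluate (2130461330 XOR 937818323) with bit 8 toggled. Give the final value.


Step 1: 2130461330 ^ 937818323 = 1226422849
Step 2: 1226422849 ^ (1 << 8) = 1226422849 ^ 256 = 1226423105

1226423105


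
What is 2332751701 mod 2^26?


2332751701 & 67108863 = 51050325

51050325


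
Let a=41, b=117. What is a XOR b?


41 ^ 117 = 92

92


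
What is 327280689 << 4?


0b10011100000011110100000110001 << 4 = 0b100111000000111101000001100010000 = 5236491024

5236491024


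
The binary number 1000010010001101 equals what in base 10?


1000010010001101 in decimal = 33933

33933


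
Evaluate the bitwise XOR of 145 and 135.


0b10010001 ^ 0b10000111 = 0b10110 = 22

22


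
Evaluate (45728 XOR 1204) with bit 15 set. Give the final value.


Step 1: 45728 ^ 1204 = 46612
Step 2: 46612 | (1 << 15) = 46612 | 32768 = 46612

46612


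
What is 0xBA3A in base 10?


BA3A hex = 47674 decimal

47674


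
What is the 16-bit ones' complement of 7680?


7680 ^ 65535 = 57855

57855


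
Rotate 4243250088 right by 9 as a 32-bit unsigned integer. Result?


Rotate 0b11111100111010101101101110101000 right by 9 (32-bit) = 0b11010100011111100111010101101101 = 3565057389

3565057389


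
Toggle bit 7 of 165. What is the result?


165 ^ (1 << 7) = 165 ^ 128 = 37

37


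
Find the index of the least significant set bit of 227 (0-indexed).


0b11100011. Lowest set bit at position 0

0


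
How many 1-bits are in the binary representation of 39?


0b100111 has 4 set bits

4


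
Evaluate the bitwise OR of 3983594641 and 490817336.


0b11101101011100001101010010010001 | 0b11101010000010100011100111000 = 0b11111101011100011101011110111001 = 4252096441

4252096441


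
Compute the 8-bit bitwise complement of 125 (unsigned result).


~0b1111101 = 0b10000010 = 130 (8-bit unsigned)

130


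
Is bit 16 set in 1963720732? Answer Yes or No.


0b1110101000011000000000000011100, bit 16 = 0. No

No


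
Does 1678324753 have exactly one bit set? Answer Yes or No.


0b1100100000010010011010000010001. Multiple bits set => No

No


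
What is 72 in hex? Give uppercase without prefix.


72 = 48 hex

48


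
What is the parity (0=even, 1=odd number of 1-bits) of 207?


0b11001111 has 6 ones => parity 0

0


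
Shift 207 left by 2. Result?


0b11001111 << 2 = 0b1100111100 = 828

828


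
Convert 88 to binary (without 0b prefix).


88 = 1011000 in binary

1011000


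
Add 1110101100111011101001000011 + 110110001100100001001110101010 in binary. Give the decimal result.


1110101100111011101001000011 + 110110001100100001001110101010 = 1000100111001011100110111101101 = 1155911149

1155911149


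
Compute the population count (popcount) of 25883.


0b110010100011011 has 8 set bits

8


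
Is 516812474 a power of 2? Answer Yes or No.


0b11110110011011110111010111010. Multiple bits set => No

No


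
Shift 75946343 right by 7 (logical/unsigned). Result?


0b100100001101101100101100111 >> 7 = 0b10010000110110110010 = 593330

593330


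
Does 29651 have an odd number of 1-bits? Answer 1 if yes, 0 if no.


0b111001111010011 has 10 ones => parity 0

0


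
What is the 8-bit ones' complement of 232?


232 ^ 255 = 23

23


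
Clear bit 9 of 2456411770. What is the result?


2456411770 & ~(1 << 9) = 2456411258

2456411258


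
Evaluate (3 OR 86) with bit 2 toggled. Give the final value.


Step 1: 3 | 86 = 87
Step 2: 87 ^ (1 << 2) = 87 ^ 4 = 83

83


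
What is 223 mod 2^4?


223 & 15 = 15

15


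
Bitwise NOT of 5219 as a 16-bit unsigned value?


~0b1010001100011 = 0b1110101110011100 = 60316 (16-bit unsigned)

60316


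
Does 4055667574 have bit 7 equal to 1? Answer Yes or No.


0b11110001101111001001001101110110, bit 7 = 0. No

No


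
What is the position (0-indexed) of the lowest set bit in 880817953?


0b110100100000000011011100100001. Lowest set bit at position 0

0


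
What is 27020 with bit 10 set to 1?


27020 | (1 << 10) = 27020 | 1024 = 28044

28044


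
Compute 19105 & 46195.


0b100101010100001 & 0b1011010001110011 = 0b100001 = 33

33


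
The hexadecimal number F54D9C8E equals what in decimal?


F54D9C8E hex = 4115504270 decimal

4115504270


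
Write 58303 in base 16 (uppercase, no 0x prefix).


58303 = E3BF hex

E3BF


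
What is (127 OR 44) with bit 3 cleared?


Step 1: 127 | 44 = 127
Step 2: 127 & ~(1 << 3) = 119

119


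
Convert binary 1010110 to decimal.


1010110 in decimal = 86

86


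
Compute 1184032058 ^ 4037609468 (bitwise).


0b1000110100100101110010100111010 ^ 0b11110000101010010000011111111100 = 0b10110110001110111110001011000110 = 3057377990

3057377990


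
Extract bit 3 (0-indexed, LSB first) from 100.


0b1100100, position 3 = 0

0


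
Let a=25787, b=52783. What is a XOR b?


25787 ^ 52783 = 43668

43668


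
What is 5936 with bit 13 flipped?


5936 ^ (1 << 13) = 5936 ^ 8192 = 14128

14128


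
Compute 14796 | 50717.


0b11100111001100 | 0b1100011000011101 = 0b1111111111011101 = 65501

65501


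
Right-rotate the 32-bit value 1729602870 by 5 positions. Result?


Rotate 0b1100111000101111010010100110110 right by 5 (32-bit) = 0b10110011001110001011110100101001 = 3006840105

3006840105


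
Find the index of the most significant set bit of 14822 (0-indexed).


0b11100111100110. Highest set bit at position 13

13


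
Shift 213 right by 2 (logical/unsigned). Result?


0b11010101 >> 2 = 0b110101 = 53

53


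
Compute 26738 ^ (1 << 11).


26738 ^ (1 << 11) = 26738 ^ 2048 = 24690

24690


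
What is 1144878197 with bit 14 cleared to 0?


1144878197 & ~(1 << 14) = 1144861813

1144861813


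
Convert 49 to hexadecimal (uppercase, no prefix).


49 = 31 hex

31


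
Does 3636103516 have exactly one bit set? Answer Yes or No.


0b11011000101110101000100101011100. Multiple bits set => No

No


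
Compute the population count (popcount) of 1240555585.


0b1001001111100010110000001000001 has 12 set bits

12


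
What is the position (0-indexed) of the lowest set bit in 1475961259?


0b1010111111110010110000110101011. Lowest set bit at position 0

0


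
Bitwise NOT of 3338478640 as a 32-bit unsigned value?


~0b11000110111111010010010000110000 = 0b111001000000101101101111001111 = 956488655 (32-bit unsigned)

956488655


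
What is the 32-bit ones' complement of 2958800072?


2958800072 ^ 4294967295 = 1336167223

1336167223


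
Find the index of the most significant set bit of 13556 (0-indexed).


0b11010011110100. Highest set bit at position 13

13


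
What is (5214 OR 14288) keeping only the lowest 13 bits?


Step 1: 5214 | 14288 = 14302
Step 2: 14302 & 8191 = 6110

6110


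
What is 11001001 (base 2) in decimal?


11001001 in decimal = 201

201


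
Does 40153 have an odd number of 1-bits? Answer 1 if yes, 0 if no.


0b1001110011011001 has 9 ones => parity 1

1


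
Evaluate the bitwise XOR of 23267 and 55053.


0b101101011100011 ^ 0b1101011100001101 = 0b1000110111101110 = 36334

36334


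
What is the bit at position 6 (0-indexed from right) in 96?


0b1100000, position 6 = 1

1


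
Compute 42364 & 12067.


0b1010010101111100 & 0b10111100100011 = 0b10010100100000 = 9504

9504


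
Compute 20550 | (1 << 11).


20550 | (1 << 11) = 20550 | 2048 = 22598

22598


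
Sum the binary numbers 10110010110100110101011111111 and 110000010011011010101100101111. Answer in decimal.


10110010110100110101011111111 + 110000010011011010101100101111 = 1000110101010000001011000101110 = 1185420846

1185420846


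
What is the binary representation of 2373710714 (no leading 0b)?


2373710714 = 10001101011110111111001101111010 in binary

10001101011110111111001101111010


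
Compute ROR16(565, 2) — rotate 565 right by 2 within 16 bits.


Rotate 0b1000110101 right by 2 (16-bit) = 0b100000010001101 = 16525

16525


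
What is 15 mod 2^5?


15 & 31 = 15

15


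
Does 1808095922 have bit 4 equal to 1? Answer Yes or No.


0b1101011110001010101101010110010, bit 4 = 1. Yes

Yes


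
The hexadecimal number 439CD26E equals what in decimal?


439CD26E hex = 1134350958 decimal

1134350958


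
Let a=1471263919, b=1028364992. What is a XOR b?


1471263919 ^ 1028364992 = 1794780783

1794780783


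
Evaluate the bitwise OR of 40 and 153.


0b101000 | 0b10011001 = 0b10111001 = 185

185


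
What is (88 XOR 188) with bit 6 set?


Step 1: 88 ^ 188 = 228
Step 2: 228 | (1 << 6) = 228 | 64 = 228

228


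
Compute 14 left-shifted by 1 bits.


0b1110 << 1 = 0b11100 = 28

28


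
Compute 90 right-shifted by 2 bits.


0b1011010 >> 2 = 0b10110 = 22

22


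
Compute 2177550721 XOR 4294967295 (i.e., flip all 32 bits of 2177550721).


2177550721 ^ 4294967295 = 2117416574

2117416574


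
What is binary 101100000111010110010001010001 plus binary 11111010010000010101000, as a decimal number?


101100000111010110010001010001 + 11111010010000010101000 = 101100100110101000010011111001 = 748324089

748324089


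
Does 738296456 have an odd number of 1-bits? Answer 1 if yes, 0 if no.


0b101100000000011000001010001000 has 8 ones => parity 0

0


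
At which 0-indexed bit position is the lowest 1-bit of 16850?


0b100000111010010. Lowest set bit at position 1

1


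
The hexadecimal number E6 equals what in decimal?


E6 hex = 230 decimal

230


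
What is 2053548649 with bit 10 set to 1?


2053548649 | (1 << 10) = 2053548649 | 1024 = 2053549673

2053549673


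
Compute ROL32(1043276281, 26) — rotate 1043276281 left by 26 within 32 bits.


Rotate 0b111110001011110010000111111001 left by 26 (32-bit) = 0b11100100111110001011110010000111 = 3841506439

3841506439


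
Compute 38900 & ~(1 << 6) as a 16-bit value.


38900 & ~(1 << 6) = 38836

38836


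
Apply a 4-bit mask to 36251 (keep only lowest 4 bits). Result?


36251 & 15 = 11

11


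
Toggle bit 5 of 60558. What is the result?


60558 ^ (1 << 5) = 60558 ^ 32 = 60590

60590


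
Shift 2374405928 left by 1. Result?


0b10001101100001101000111100101000 << 1 = 0b100011011000011010001111001010000 = 4748811856

4748811856


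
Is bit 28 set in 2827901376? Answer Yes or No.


0b10101000100011100101100111000000, bit 28 = 0. No

No


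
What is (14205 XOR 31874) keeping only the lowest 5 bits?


Step 1: 14205 ^ 31874 = 19455
Step 2: 19455 & 31 = 31

31


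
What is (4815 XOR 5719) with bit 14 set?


Step 1: 4815 ^ 5719 = 1176
Step 2: 1176 | (1 << 14) = 1176 | 16384 = 17560

17560


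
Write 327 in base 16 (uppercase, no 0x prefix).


327 = 147 hex

147


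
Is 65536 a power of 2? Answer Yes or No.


0b10000000000000000. Only one bit set => Yes

Yes


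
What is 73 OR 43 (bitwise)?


0b1001001 | 0b101011 = 0b1101011 = 107

107


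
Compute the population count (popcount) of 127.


0b1111111 has 7 set bits

7


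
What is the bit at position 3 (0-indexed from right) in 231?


0b11100111, position 3 = 0

0


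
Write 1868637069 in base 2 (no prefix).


1868637069 = 1101111011000010010001110001101 in binary

1101111011000010010001110001101


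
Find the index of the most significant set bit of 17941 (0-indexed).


0b100011000010101. Highest set bit at position 14

14


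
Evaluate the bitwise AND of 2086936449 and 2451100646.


0b1111100011001000001111110000001 & 0b10010010000110001101001111100110 = 0b10000000000000001001110000000 = 268440448

268440448


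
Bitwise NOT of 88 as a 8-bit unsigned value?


~0b1011000 = 0b10100111 = 167 (8-bit unsigned)

167


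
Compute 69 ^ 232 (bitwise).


0b1000101 ^ 0b11101000 = 0b10101101 = 173

173


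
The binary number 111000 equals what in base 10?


111000 in decimal = 56

56


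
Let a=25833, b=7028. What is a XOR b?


25833 ^ 7028 = 32669

32669


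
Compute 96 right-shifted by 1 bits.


0b1100000 >> 1 = 0b110000 = 48

48


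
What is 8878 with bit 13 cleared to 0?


8878 & ~(1 << 13) = 686

686


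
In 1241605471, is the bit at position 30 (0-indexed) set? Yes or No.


0b1001010000000010110010101011111, bit 30 = 1. Yes

Yes


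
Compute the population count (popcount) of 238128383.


0b1110001100011000110011111111 has 17 set bits

17


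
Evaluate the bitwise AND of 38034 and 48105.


0b1001010010010010 & 0b1011101111101001 = 0b1001000010000000 = 36992

36992


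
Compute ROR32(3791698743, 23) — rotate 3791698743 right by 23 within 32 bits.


Rotate 0b11100010000000001011101100110111 right by 23 (32-bit) = 0b1011101100110111111000100 = 24539076

24539076


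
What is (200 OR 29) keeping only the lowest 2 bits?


Step 1: 200 | 29 = 221
Step 2: 221 & 3 = 1

1


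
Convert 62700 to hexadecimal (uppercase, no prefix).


62700 = F4EC hex

F4EC


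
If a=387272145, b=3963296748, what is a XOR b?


387272145 ^ 3963296748 = 4214117949

4214117949


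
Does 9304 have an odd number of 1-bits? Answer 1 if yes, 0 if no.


0b10010001011000 has 5 ones => parity 1

1


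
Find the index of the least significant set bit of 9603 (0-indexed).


0b10010110000011. Lowest set bit at position 0

0


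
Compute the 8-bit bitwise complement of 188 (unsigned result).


~0b10111100 = 0b1000011 = 67 (8-bit unsigned)

67


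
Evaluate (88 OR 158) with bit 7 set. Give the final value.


Step 1: 88 | 158 = 222
Step 2: 222 | (1 << 7) = 222 | 128 = 222

222


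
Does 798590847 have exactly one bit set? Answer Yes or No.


0b101111100110011000011101111111. Multiple bits set => No

No


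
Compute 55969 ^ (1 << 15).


55969 ^ (1 << 15) = 55969 ^ 32768 = 23201

23201


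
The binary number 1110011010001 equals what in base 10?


1110011010001 in decimal = 7377

7377


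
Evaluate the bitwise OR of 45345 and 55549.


0b1011000100100001 | 0b1101100011111101 = 0b1111100111111101 = 63997

63997


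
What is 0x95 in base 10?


95 hex = 149 decimal

149


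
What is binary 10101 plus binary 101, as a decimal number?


10101 + 101 = 11010 = 26

26


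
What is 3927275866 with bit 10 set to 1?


3927275866 | (1 << 10) = 3927275866 | 1024 = 3927276890

3927276890


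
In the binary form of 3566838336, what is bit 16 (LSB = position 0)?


0b11010100100110011010001001000000, position 16 = 1

1


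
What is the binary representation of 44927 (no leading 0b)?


44927 = 1010111101111111 in binary

1010111101111111


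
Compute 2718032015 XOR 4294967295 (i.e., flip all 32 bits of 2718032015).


2718032015 ^ 4294967295 = 1576935280

1576935280


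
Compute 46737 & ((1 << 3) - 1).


46737 & 7 = 1

1


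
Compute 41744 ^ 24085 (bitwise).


0b1010001100010000 ^ 0b101111000010101 = 0b1111110100000101 = 64773

64773


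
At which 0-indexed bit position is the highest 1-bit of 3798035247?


0b11100010011000010110101100101111. Highest set bit at position 31

31


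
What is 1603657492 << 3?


0b1011111100101011101111100010100 << 3 = 0b1011111100101011101111100010100000 = 12829259936

12829259936


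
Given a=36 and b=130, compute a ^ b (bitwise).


36 ^ 130 = 166

166


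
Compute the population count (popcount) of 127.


0b1111111 has 7 set bits

7


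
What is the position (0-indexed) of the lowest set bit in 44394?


0b1010110101101010. Lowest set bit at position 1

1


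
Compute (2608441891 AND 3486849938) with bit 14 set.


Step 1: 2608441891 & 3486849938 = 2337344002
Step 2: 2337344002 | (1 << 14) = 2337344002 | 16384 = 2337360386

2337360386


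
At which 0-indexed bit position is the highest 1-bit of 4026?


0b111110111010. Highest set bit at position 11

11
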